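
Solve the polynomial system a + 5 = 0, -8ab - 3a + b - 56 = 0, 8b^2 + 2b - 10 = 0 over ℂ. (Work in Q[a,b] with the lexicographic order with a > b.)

{(-5, 1)}

Compute a lex Gröbner basis by Buchberger's algorithm.
f_1 = a + 5, LT = a.
f_2 = -8ab - 3a + b - 56, LT = ab.
f_3 = 8b^2 + 2b - 10, LT = b^2.

S(f_1,f_2): lcm = ab. S = -3/8a + 41/8b - 7.
  reduce S modulo (f_1, f_2, f_3):
  remainder 41/8b - 41/8 ≠ 0; add h_4 = 41/8b - 41/8 to the basis.

The other S-polynomials (S(f_1,f_3), S(f_2,f_3), S(f_1,h_4), S(f_2,h_4), S(f_3,h_4)) all reduce to 0 modulo the current basis, so we have a Gröbner basis.
Inter-reduce: drop elements whose leading term is divisible by another's, tail-reduce, and make monic.
Reduced Gröbner basis: {a + 5, b - 1}.

A lex Gröbner basis eliminates variables successively. Here b - 1 depends only on b, with roots {1}; lifting each root through the earlier basis elements recovers the full solutions.
  b = 1: the earlier basis element becomes a + 5 = 0, giving a = -5 — point (-5, 1).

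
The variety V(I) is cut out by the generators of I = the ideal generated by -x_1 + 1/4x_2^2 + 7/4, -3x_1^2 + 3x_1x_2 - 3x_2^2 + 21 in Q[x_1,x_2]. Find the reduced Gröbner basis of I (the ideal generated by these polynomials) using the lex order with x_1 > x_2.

G = {x_1 - 1/4x_2^2 - 7/4, x_2^4 - 4x_2^3 + 30x_2^2 - 28x_2 - 63}

f_1 = -x_1 + 1/4x_2^2 + 7/4, LT = x_1.
f_2 = -3x_1^2 + 3x_1x_2 - 3x_2^2 + 21, LT = x_1^2.

S(f_1,f_2): lcm = x_1^2. S = -1/4x_1x_2^2 + x_1x_2 - 7/4x_1 - x_2^2 + 7.
  reduce S modulo (f_1, f_2):
  remainder -1/16x_2^4 + 1/4x_2^3 - 15/8x_2^2 + 7/4x_2 + 63/16 ≠ 0; add g_3 = -1/16x_2^4 + 1/4x_2^3 - 15/8x_2^2 + 7/4x_2 + 63/16 to the basis.

The other S-polynomials (S(f_1,g_3), S(f_2,g_3)) all reduce to 0 modulo the current basis, so we have a Gröbner basis.
Inter-reduce: drop elements whose leading term is divisible by another's, tail-reduce, and make monic.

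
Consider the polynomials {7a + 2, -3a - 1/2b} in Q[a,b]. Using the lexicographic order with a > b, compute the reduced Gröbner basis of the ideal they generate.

f_1 = 7a + 2, LT = a.
f_2 = -3a - 1/2b, LT = a.

S(f_1,f_2): lcm = a. S = -1/6b + 2/7.
  leading term b: no divisor's leading term divides it; move -1/6b to the remainder.
  leading term 1: no divisor's leading term divides it; move 2/7 to the remainder.
  remainder -1/6b + 2/7 ≠ 0; add g_3 = -1/6b + 2/7 to the basis.

The other S-polynomials (S(f_1,g_3), S(f_2,g_3)) all reduce to 0 modulo the current basis, so we have a Gröbner basis.
Inter-reduce: drop elements whose leading term is divisible by another's, tail-reduce, and make monic.

G = {a + 2/7, b - 12/7}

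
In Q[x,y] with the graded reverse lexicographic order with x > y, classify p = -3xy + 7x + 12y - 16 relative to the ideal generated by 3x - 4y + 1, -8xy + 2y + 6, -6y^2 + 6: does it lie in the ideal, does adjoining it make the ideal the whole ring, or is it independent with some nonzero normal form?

-3xy + 7x + 12y - 16 lies in I (it reduces to 0).

First compute the reduced Gröbner basis of I by Buchberger's algorithm.
f_1 = 3x - 4y + 1, LT = x.
f_2 = -8xy + 2y + 6, LT = xy.
f_3 = -6y^2 + 6, LT = y^2.

S(f_1,f_2): lcm = xy. S = -4/3y^2 + 7/12y + 3/4.
  leading term y^2: subtract (2/9)·f_3 from -4/3y^2 + 7/12y + 3/4 → 7/12y - 7/12
  leading term y: no divisor's leading term divides it; move 7/12y to the remainder.
  leading term 1: no divisor's leading term divides it; move -7/12 to the remainder.
  remainder 7/12y - 7/12 ≠ 0; add h_4 = 7/12y - 7/12 to the basis.

The other S-polynomials (S(f_1,f_3), S(f_2,f_3), S(f_1,h_4), S(f_2,h_4), S(f_3,h_4)) all reduce to 0 modulo the current basis, so we have a Gröbner basis.
Inter-reduce: drop elements whose leading term is divisible by another's, tail-reduce, and make monic.
Reduced Gröbner basis: {x - 1, y - 1}.
Label its elements g_1 = x - 1, g_2 = y - 1.

Reduce p = -3xy + 7x + 12y - 16 modulo G:
  leading term xy: subtract (-3y)·g_1 from -3xy + 7x + 12y - 16 → 7x + 9y - 16
  leading term x: subtract (7)·g_1 from 7x + 9y - 16 → 9y - 9
  leading term y: subtract (9)·g_2 from 9y - 9 → 0
  normal form = 0.
Since the normal form is 0, p ∈ I.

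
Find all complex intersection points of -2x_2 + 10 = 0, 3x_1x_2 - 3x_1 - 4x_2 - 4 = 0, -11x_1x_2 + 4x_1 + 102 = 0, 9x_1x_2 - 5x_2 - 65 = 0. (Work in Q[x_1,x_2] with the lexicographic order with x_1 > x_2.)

Compute a lex Gröbner basis by Buchberger's algorithm.
f_1 = -2x_2 + 10, LT = x_2.
f_2 = 3x_1x_2 - 3x_1 - 4x_2 - 4, LT = x_1x_2.
f_3 = -11x_1x_2 + 4x_1 + 102, LT = x_1x_2.
f_4 = 9x_1x_2 - 5x_2 - 65, LT = x_1x_2.

S(f_1,f_2): lcm = x_1x_2. S = -4x_1 + 4/3x_2 + 4/3.
  leading term x_1: no divisor's leading term divides it; move -4x_1 to the remainder.
  leading term x_2: subtract (-2/3)·f_1 from 4/3x_2 + 4/3 → 8
  leading term 1: no divisor's leading term divides it; move 8 to the remainder.
  remainder -4x_1 + 8 ≠ 0; add h_5 = -4x_1 + 8 to the basis.

S(f_1,f_3): lcm = x_1x_2. S = -51/11x_1 + 102/11.
  leading term x_1: subtract (51/44)·h_5 from -51/11x_1 + 102/11 → 0
  remainder 0.

S(f_1,f_4): lcm = x_1x_2. S = -5x_1 + 5/9x_2 + 65/9.
  leading term x_1: subtract (5/4)·h_5 from -5x_1 + 5/9x_2 + 65/9 → 5/9x_2 - 25/9
  leading term x_2: subtract (-5/18)·f_1 from 5/9x_2 - 25/9 → 0
  remainder 0.

S(f_2,f_3): lcm = x_1x_2. S = -7/11x_1 - 4/3x_2 + 262/33.
  leading term x_1: subtract (7/44)·h_5 from -7/11x_1 - 4/3x_2 + 262/33 → -4/3x_2 + 20/3
  leading term x_2: subtract (2/3)·f_1 from -4/3x_2 + 20/3 → 0
  remainder 0.

S(f_2,f_4): lcm = x_1x_2. S = -x_1 - 7/9x_2 + 53/9.
  leading term x_1: subtract (1/4)·h_5 from -x_1 - 7/9x_2 + 53/9 → -7/9x_2 + 35/9
  leading term x_2: subtract (7/18)·f_1 from -7/9x_2 + 35/9 → 0
  remainder 0.

S(f_3,f_4): lcm = x_1x_2. S = -4/11x_1 + 5/9x_2 - 203/99.
  leading term x_1: subtract (1/11)·h_5 from -4/11x_1 + 5/9x_2 - 203/99 → 5/9x_2 - 25/9
  leading term x_2: subtract (-5/18)·f_1 from 5/9x_2 - 25/9 → 0
  remainder 0.

S(f_1,h_5): leading monomials are coprime, so the S-polynomial reduces to 0 (Buchberger's first criterion).
S(f_2,h_5): lcm = x_1x_2. S = -x_1 + 2/3x_2 - 4/3.
  leading term x_1: subtract (1/4)·h_5 from -x_1 + 2/3x_2 - 4/3 → 2/3x_2 - 10/3
  leading term x_2: subtract (-1/3)·f_1 from 2/3x_2 - 10/3 → 0
  remainder 0.

S(f_3,h_5): lcm = x_1x_2. S = -4/11x_1 + 2x_2 - 102/11.
  leading term x_1: subtract (1/11)·h_5 from -4/11x_1 + 2x_2 - 102/11 → 2x_2 - 10
  leading term x_2: subtract (-1)·f_1 from 2x_2 - 10 → 0
  remainder 0.

S(f_4,h_5): lcm = x_1x_2. S = 13/9x_2 - 65/9.
  leading term x_2: subtract (-13/18)·f_1 from 13/9x_2 - 65/9 → 0
  remainder 0.

Every S-polynomial of the final basis reduces to 0, so we have a Gröbner basis.
Inter-reduce: drop elements whose leading term is divisible by another's, tail-reduce, and make monic.
Reduced Gröbner basis: {x_1 - 2, x_2 - 5}.

Since the basis is lex-ordered, x_2 - 5 is univariate in x_2. Its roots are {5}. Back-substituting each root into the other basis elements fixes the other coordinates.
  x_2 = 5: the earlier basis element becomes x_1 - 2 = 0, giving x_1 = 2 — point (2, 5).
Each listed point satisfies every original equation (direct substitution).

{(2, 5)}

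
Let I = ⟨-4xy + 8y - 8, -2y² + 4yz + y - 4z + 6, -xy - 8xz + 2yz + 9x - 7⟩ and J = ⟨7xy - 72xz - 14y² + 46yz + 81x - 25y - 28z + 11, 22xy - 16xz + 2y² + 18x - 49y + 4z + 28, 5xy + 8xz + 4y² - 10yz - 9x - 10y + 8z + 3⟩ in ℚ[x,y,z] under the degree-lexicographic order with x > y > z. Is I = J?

Yes, the ideals are equal.

Equality of ideals is decidable: compute both reduced Gröbner bases (unique for the ordering) and check whether they agree.
Buchberger on the first generating set:
f_1 = -4xy + 8y - 8, LT = xy.
f_2 = -2y² + 4yz + y - 4z + 6, LT = y².
f_3 = -xy - 8xz + 2yz + 9x - 7, LT = xy.

S(f_1,f_2): lcm = xy². S = 2xyz + ½xy - 2xz - 2y² + 3x + 2y.
  reduce S modulo (f_1, f_2, f_3):
  remainder -2xz + 3x + 2y - 7 ≠ 0; add g_4 = -2xz + 3x + 2y - 7 to the basis.

S(f_1,f_3): lcm = xy. S = -8xz + 2yz + 9x - 2y - 5.
  reduce S modulo (f_1, f_2, f_3, g_4):
  remainder 2yz - 3x - 10y + 23 ≠ 0; add g_5 = 2yz - 3x - 10y + 23 to the basis.

S(f_2,f_3): lcm = xy². S = -10xyz + 2y²z + 17/2xy + 2xz - 3x - 7y.
  reduce S modulo (f_1, f_2, f_3, g_4, g_5):
  remainder -4z² + 21/2x + 23y - 20z - 113/2 ≠ 0; add g_6 = -4z² + 21/2x + 23y - 20z - 113/2 to the basis.

S(f_1,g_5): lcm = xyz. S = 3/2x² + 5xy - 2yz - 23/2x + 2z.
  reduce S modulo (f_1, f_2, f_3, g_4, g_5, g_6):
  remainder 3/2x² - 29/2x + 2z + 13 ≠ 0; add g_7 = 3/2x² - 29/2x + 2z + 13 to the basis.

The other S-polynomials (S(f_1,g_4), S(f_2,g_4), S(f_3,g_4), S(f_2,g_5), S(f_3,g_5), S(g_4,g_5), S(f_1,g_6), S(f_2,g_6), S(f_3,g_6), S(g_4,g_6), S(g_5,g_6), S(f_1,g_7), S(f_2,g_7), S(f_3,g_7), S(g_4,g_7), S(g_5,g_7), S(g_6,g_7)) all reduce to 0 modulo the current basis, so we have a Gröbner basis.
Inter-reduce: drop elements whose leading term is divisible by another's, tail-reduce, and make monic.
Reduced Gröbner basis: {x² - 29/3x + 4/3z + 26/3, xy - 2y + 2, xz - 3/2x - y + 7/2, y² - 3x - 21/2y + 2z + 20, yz - 3/2x - 5y + 23/2, z² - 21/8x - 23/4y + 5z + 113/8}.

Buchberger on the second generating set:
h_1 = 7xy - 72xz - 14y² + 46yz + 81x - 25y - 28z + 11, LT = xy.
h_2 = 22xy - 16xz + 2y² + 18x - 49y + 4z + 28, LT = xy.
h_3 = 5xy + 8xz + 4y² - 10yz - 9x - 10y + 8z + 3, LT = xy.

S(h_1,h_2): lcm = xy. S = -736/77xz - 23/11y² + 46/7yz + 828/77x - 207/154y - 46/11z + 23/77.
  reduce S modulo (h_1, h_2, h_3):
  remainder -736/77xz - 23/11y² + 46/7yz + 828/77x - 207/154y - 46/11z + 23/77 ≠ 0; add k_4 = -736/77xz - 23/11y² + 46/7yz + 828/77x - 207/154y - 46/11z + 23/77 to the basis.

S(h_1,h_3): lcm = xy. S = -416/35xz - 14/5y² + 60/7yz + 468/35x - 11/7y - 28/5z + 34/35.
  reduce S modulo (h_1, h_2, h_3, k_4):
  remainder -⅕y² + ⅖yz + 1/10y - ⅖z + ⅗ ≠ 0; add k_5 = -⅕y² + ⅖yz + 1/10y - ⅖z + ⅗ to the basis.

S(h_1,k_4): lcm = xyz. S = -72/7xz² - 7/32y³ - 21/16y²z + 46/7yz² + 9/8xy + 81/7xz - 9/64y² - 449/112yz - 4z² + 1/32y + 11/7z.
  reduce S modulo (h_1, h_2, h_3, k_4, k_5):
  remainder ½yz² - 19/8yz - ½z² + 3/2y + 13/4z - 3 ≠ 0; add k_6 = ½yz² - 19/8yz - ½z² + 3/2y + 13/4z - 3 to the basis.

S(h_1,k_5): lcm = xy². S = -58/7xyz - 2y³ + 46/7y²z + 169/14xy - 2xz - 25/7y² - 4yz + 3x + 11/7y.
  reduce S modulo (h_1, h_2, h_3, k_4, k_5, k_6):
  remainder -½yz + ¾x + 5/2y - 23/4 ≠ 0; add k_7 = -½yz + ¾x + 5/2y - 23/4 to the basis.

S(h_1,k_6): lcm = xyz². S = -72/7xz³ - 2y²z² + 46/7yz³ + 19/4xyz + 88/7xz² - 25/7yz² - 4z³ - 3xy - 13/2xz + 11/7z² + 6x.
  reduce S modulo (h_1, h_2, h_3, k_4, k_5, k_6, k_7):
  remainder ¼z² - 21/32x - 23/16y + 5/4z + 113/32 ≠ 0; add k_8 = ¼z² - 21/32x - 23/16y + 5/4z + 113/32 to the basis.

S(h_1,k_7): lcm = xyz. S = -72/7xz² - 2y²z + 46/7yz² + 3/2x² + 5xy + 81/7xz - 25/7yz - 4z² - 23/2x + 11/7z.
  reduce S modulo (h_1, h_2, h_3, k_4, k_5, k_6, k_7, k_8):
  remainder 3/2x² - 29/2x + 2z + 13 ≠ 0; add k_9 = 3/2x² - 29/2x + 2z + 13 to the basis.

The other S-polynomials (S(h_2,h_3), S(h_2,k_4), S(h_3,k_4), S(h_2,k_5), S(h_3,k_5), S(k_4,k_5), S(h_2,k_6), S(h_3,k_6), S(k_4,k_6), S(k_5,k_6), S(h_2,k_7), S(h_3,k_7), S(k_4,k_7), S(k_5,k_7), S(k_6,k_7), S(h_1,k_8), S(h_2,k_8), S(h_3,k_8), S(k_4,k_8), S(k_5,k_8), S(k_6,k_8), S(k_7,k_8), S(h_1,k_9), S(h_2,k_9), S(h_3,k_9), S(k_4,k_9), S(k_5,k_9), S(k_6,k_9), S(k_7,k_9), S(k_8,k_9)) all reduce to 0 modulo the current basis, so we have a Gröbner basis.
Inter-reduce: drop elements whose leading term is divisible by another's, tail-reduce, and make monic.
Reduced Gröbner basis: {x² - 29/3x + 4/3z + 26/3, xy - 2y + 2, xz - 3/2x - y + 7/2, y² - 3x - 21/2y + 2z + 20, yz - 3/2x - 5y + 23/2, z² - 21/8x - 23/4y + 5z + 113/8}.

The two bases agree; hence the ideals are identical.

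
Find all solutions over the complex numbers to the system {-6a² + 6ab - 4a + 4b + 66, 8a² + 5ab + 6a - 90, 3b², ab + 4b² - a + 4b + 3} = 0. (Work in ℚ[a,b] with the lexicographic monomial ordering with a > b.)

Compute a lex Gröbner basis by Buchberger's algorithm.
f_1 = -6a² + 6ab - 4a + 4b + 66, LT = a².
f_2 = 8a² + 5ab + 6a - 90, LT = a².
f_3 = 3b², LT = b².
f_4 = ab - a + 4b² + 4b + 3, LT = ab.

S(f_1,f_2): lcm = a². S = -13/8ab - 1/12a - ⅔b + ¼.
  leading term ab: subtract (-13/8)·f_4 from -13/8ab - 1/12a - ⅔b + ¼ → -41/24a + 13/2b² + 35/6b + 41/8
  leading term a: no divisor's leading term divides it; move -41/24a to the remainder.
  leading term b²: subtract (13/6)·f_3 from 13/2b² + 35/6b + 41/8 → 35/6b + 41/8
  leading term b: no divisor's leading term divides it; move 35/6b to the remainder.
  leading term 1: no divisor's leading term divides it; move 41/8 to the remainder.
  remainder -41/24a + 35/6b + 41/8 ≠ 0; add h_5 = -41/24a + 35/6b + 41/8 to the basis.

S(f_1,f_3): leading monomials are coprime, so the S-polynomial reduces to 0 (Buchberger's first criterion).
S(f_1,f_4): lcm = a²b. S = a² - 5ab² - 10/3ab - 3a - ⅔b² - 11b.
  leading term a²: subtract (-⅙)·f_1 from a² - 5ab² - 10/3ab - 3a - ⅔b² - 11b → -5ab² - 7/3ab - 11/3a - ⅔b² - 31/3b + 11
  leading term ab²: subtract (-5/3a)·f_3 from -5ab² - 7/3ab - 11/3a - ⅔b² - 31/3b + 11 → -7/3ab - 11/3a - ⅔b² - 31/3b + 11
  leading term ab: subtract (-7/3)·f_4 from -7/3ab - 11/3a - ⅔b² - 31/3b + 11 → -6a + 26/3b² - b + 18
  leading term a: subtract (144/41)·h_5 from -6a + 26/3b² - b + 18 → 26/3b² - 881/41b
  leading term b²: subtract (26/9)·f_3 from 26/3b² - 881/41b → -881/41b
  leading term b: no divisor's leading term divides it; move -881/41b to the remainder.
  remainder -881/41b ≠ 0; add h_6 = -881/41b to the basis.

S(f_2,f_3): leading monomials are coprime, so the S-polynomial reduces to 0 (Buchberger's first criterion).
S(f_2,f_4): lcm = a²b. S = a² - 27/8ab² - 13/4ab - 3a - 45/4b.
  leading term a²: subtract (-⅙)·f_1 from a² - 27/8ab² - 13/4ab - 3a - 45/4b → -27/8ab² - 9/4ab - 11/3a - 127/12b + 11
  leading term ab²: subtract (-9/8a)·f_3 from -27/8ab² - 9/4ab - 11/3a - 127/12b + 11 → -9/4ab - 11/3a - 127/12b + 11
  leading term ab: subtract (-9/4)·f_4 from -9/4ab - 11/3a - 127/12b + 11 → -71/12a + 9b² - 19/12b + 71/4
  leading term a: subtract (142/41)·h_5 from -71/12a + 9b² - 19/12b + 71/4 → 9b² - 3573/164b
  leading term b²: subtract (3)·f_3 from 9b² - 3573/164b → -3573/164b
  leading term b: subtract (3573/3524)·h_6 from -3573/164b → 0
  remainder 0.

S(f_3,f_4): lcm = ab². S = ab - 4b³ - 4b² - 3b.
  leading term ab: subtract (1)·f_4 from ab - 4b³ - 4b² - 3b → a - 4b³ - 8b² - 7b - 3
  leading term a: subtract (-24/41)·h_5 from a - 4b³ - 8b² - 7b - 3 → -4b³ - 8b² - 147/41b
  leading term b³: subtract (-4/3b)·f_3 from -4b³ - 8b² - 147/41b → -8b² - 147/41b
  leading term b²: subtract (-8/3)·f_3 from -8b² - 147/41b → -147/41b
  leading term b: subtract (147/881)·h_6 from -147/41b → 0
  remainder 0.

S(f_1,h_5): lcm = a². S = 99/41ab + 11/3a - ⅔b - 11.
  leading term ab: subtract (99/41)·f_4 from 99/41ab + 11/3a - ⅔b - 11 → 748/123a - 396/41b² - 1270/123b - 748/41
  leading term a: subtract (-5984/1681)·h_5 from 748/123a - 396/41b² - 1270/123b - 748/41 → -396/41b² + 17550/1681b
  leading term b²: subtract (-132/41)·f_3 from -396/41b² + 17550/1681b → 17550/1681b
  leading term b: subtract (-17550/36121)·h_6 from 17550/1681b → 0
  remainder 0.

S(f_2,h_5): lcm = a². S = 1325/328ab + 15/4a - 45/4.
  leading term ab: subtract (1325/328)·f_4 from 1325/328ab + 15/4a - 45/4 → 2555/328a - 1325/82b² - 1325/82b - 7665/328
  leading term a: subtract (-7665/1681)·h_5 from 2555/328a - 1325/82b² - 1325/82b - 7665/328 → -1325/82b² + 17550/1681b
  leading term b²: subtract (-1325/246)·f_3 from -1325/82b² + 17550/1681b → 17550/1681b
  leading term b: subtract (-17550/36121)·h_6 from 17550/1681b → 0
  remainder 0.

S(f_3,h_5): leading monomials are coprime, so the S-polynomial reduces to 0 (Buchberger's first criterion).
S(f_4,h_5): lcm = ab. S = -a + 304/41b² + 7b + 3.
  leading term a: subtract (24/41)·h_5 from -a + 304/41b² + 7b + 3 → 304/41b² + 147/41b
  leading term b²: subtract (304/123)·f_3 from 304/41b² + 147/41b → 147/41b
  leading term b: subtract (-147/881)·h_6 from 147/41b → 0
  remainder 0.

S(f_1,h_6): leading monomials are coprime, so the S-polynomial reduces to 0 (Buchberger's first criterion).
S(f_2,h_6): leading monomials are coprime, so the S-polynomial reduces to 0 (Buchberger's first criterion).
S(f_3,h_6): lcm = b². S = 0.
  remainder 0.

S(f_4,h_6): lcm = ab. S = -a + 4b² + 4b + 3.
  leading term a: subtract (24/41)·h_5 from -a + 4b² + 4b + 3 → 4b² + 24/41b
  leading term b²: subtract (4/3)·f_3 from 4b² + 24/41b → 24/41b
  leading term b: subtract (-24/881)·h_6 from 24/41b → 0
  remainder 0.

S(h_5,h_6): leading monomials are coprime, so the S-polynomial reduces to 0 (Buchberger's first criterion).
Every S-polynomial of the final basis reduces to 0, so we have a Gröbner basis.
Inter-reduce: drop elements whose leading term is divisible by another's, tail-reduce, and make monic.
Reduced Gröbner basis: {a - 3, b}.

The lex basis is triangular: the last element involves only b. Solving b = 0 gives b ∈ {0}; substituting each value into the earlier elements determines the remaining variables.
  b = 0: the earlier basis element becomes a - 3 = 0, giving a = 3 — point (3, 0).
Check: every point annihilates each of the original generators.
This is the nonlinear analogue of row-reducing a linear system.

{(3, 0)}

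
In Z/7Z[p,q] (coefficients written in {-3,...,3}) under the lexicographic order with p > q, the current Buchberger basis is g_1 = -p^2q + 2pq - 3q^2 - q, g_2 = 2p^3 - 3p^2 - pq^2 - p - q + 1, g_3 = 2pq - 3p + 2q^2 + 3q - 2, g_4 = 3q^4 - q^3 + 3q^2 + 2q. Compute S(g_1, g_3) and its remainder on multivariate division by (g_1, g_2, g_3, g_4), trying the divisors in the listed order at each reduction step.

lcm(LM(g_1), LM(g_3)) = p^2q.
S = (lcm/LT(g_1))·g_1 − (lcm/LT(g_3))·g_3 = -2p^2 - pq^2 + p + 3q^2 + q.
Reduce S modulo (g_1, g_2, g_3, g_4) in that order:
  leading term p^2: no divisor's leading term divides it; move -2p^2 to the remainder.
  leading term pq^2: subtract (3q)·g_3 from -pq^2 + p + 3q^2 + q → 2pq + p + q^3 + q^2
  leading term pq: subtract (1)·g_3 from 2pq + p + q^3 + q^2 → -3p + q^3 - q^2 - 3q + 2
  leading term p: no divisor's leading term divides it; move -3p to the remainder.
  leading term q^3: no divisor's leading term divides it; move q^3 to the remainder.
  leading term q^2: no divisor's leading term divides it; move -q^2 to the remainder.
  leading term q: no divisor's leading term divides it; move -3q to the remainder.
  leading term 1: no divisor's leading term divides it; move 2 to the remainder.
The remainder -2p^2 - 3p + q^3 - q^2 - 3q + 2 is nonzero, so it would be added as the next basis element.

S(g_1, g_3) = -2p^2 - pq^2 + p + 3q^2 + q; remainder on division = -2p^2 - 3p + q^3 - q^2 - 3q + 2.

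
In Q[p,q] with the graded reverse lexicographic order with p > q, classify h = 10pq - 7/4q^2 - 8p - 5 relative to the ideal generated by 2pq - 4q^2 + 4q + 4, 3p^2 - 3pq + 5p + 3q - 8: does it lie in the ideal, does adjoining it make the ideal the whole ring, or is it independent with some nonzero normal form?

First compute the reduced Gröbner basis of I by Buchberger's algorithm.
f_1 = 2pq - 4q^2 + 4q + 4, LT = pq.
f_2 = 3p^2 - 3pq + 5p + 3q - 8, LT = p^2.

S(f_1,f_2): lcm = p^2q. S = -pq^2 + 1/3pq - q^2 + 2p + 8/3q.
  leading term pq^2: subtract (-1/2q)·f_1 from -pq^2 + 1/3pq - q^2 + 2p + 8/3q → -2q^3 + 1/3pq + q^2 + 2p + 14/3q
  leading term q^3: no divisor's leading term divides it; move -2q^3 to the remainder.
  leading term pq: subtract (1/6)·f_1 from 1/3pq + q^2 + 2p + 14/3q → 5/3q^2 + 2p + 4q - 2/3
  leading term q^2: no divisor's leading term divides it; move 5/3q^2 to the remainder.
  leading term p: no divisor's leading term divides it; move 2p to the remainder.
  leading term q: no divisor's leading term divides it; move 4q to the remainder.
  leading term 1: no divisor's leading term divides it; move -2/3 to the remainder.
  remainder -2q^3 + 5/3q^2 + 2p + 4q - 2/3 ≠ 0; add k_3 = -2q^3 + 5/3q^2 + 2p + 4q - 2/3 to the basis.

The other S-polynomials (S(f_1,k_3), S(f_2,k_3)) all reduce to 0 modulo the current basis, so we have a Gröbner basis.
Inter-reduce: drop elements whose leading term is divisible by another's, tail-reduce, and make monic.
Reduced Gröbner basis: {q^3 - 5/6q^2 - p - 2q + 1/3, p^2 - 2q^2 + 5/3p + 3q - 2/3, pq - 2q^2 + 2q + 2}.
Label its elements g_1 = q^3 - 5/6q^2 - p - 2q + 1/3, g_2 = p^2 - 2q^2 + 5/3p + 3q - 2/3, g_3 = pq - 2q^2 + 2q + 2.

Reduce h = 10pq - 7/4q^2 - 8p - 5 modulo G:
  leading term pq: subtract (10)·g_3 from 10pq - 7/4q^2 - 8p - 5 → 73/4q^2 - 8p - 20q - 25
  leading term q^2: no divisor's leading term divides it; move 73/4q^2 to the remainder.
  leading term p: no divisor's leading term divides it; move -8p to the remainder.
  leading term q: no divisor's leading term divides it; move -20q to the remainder.
  leading term 1: no divisor's leading term divides it; move -25 to the remainder.
  normal form = 73/4q^2 - 8p - 20q - 25.
The normal form is nonzero, so h ∉ I. Since h minus its normal form lies in I, I + (h) = I + (r) where r = 73/4q^2 - 8p - 20q - 25; decide whether this ideal is the whole ring.
Run Buchberger on G together with r (pairs among the g_i already reduce to 0 since G is a Gröbner basis):
g_1 = q^3 - 5/6q^2 - p - 2q + 1/3, LT = q^3.
g_2 = p^2 - 2q^2 + 5/3p + 3q - 2/3, LT = p^2.
g_3 = pq - 2q^2 + 2q + 2, LT = pq.
r = 73/4q^2 - 8p - 20q - 25, LT = q^2.

S(g_1,r): lcm = q^3. S = 32/73pq + 115/438q^2 - p - 46/73q + 1/3.
  leading term pq: subtract (32/73)·g_3 from 32/73pq + 115/438q^2 - p - 46/73q + 1/3 → 499/438q^2 - p - 110/73q - 119/219
  leading term q^2: subtract (998/15987)·r from 499/438q^2 - p - 110/73q - 119/219 → -8003/15987p - 4130/15987q + 5421/5329
  leading term p: no divisor's leading term divides it; move -8003/15987p to the remainder.
  leading term q: no divisor's leading term divides it; move -4130/15987q to the remainder.
  leading term 1: no divisor's leading term divides it; move 5421/5329 to the remainder.
  remainder -8003/15987p - 4130/15987q + 5421/5329 ≠ 0; add m_5 = -8003/15987p - 4130/15987q + 5421/5329 to the basis.

S(g_3,r): lcm = pq^2. S = -2q^3 + 32/73p^2 + 80/73pq + 2q^2 + 100/73p + 2q.
  leading term q^3: subtract (-2)·g_1 from -2q^3 + 32/73p^2 + 80/73pq + 2q^2 + 100/73p + 2q → 32/73p^2 + 80/73pq + 1/3q^2 - 46/73p - 2q + 2/3
  leading term p^2: subtract (32/73)·g_2 from 32/73p^2 + 80/73pq + 1/3q^2 - 46/73p - 2q + 2/3 → 80/73pq + 265/219q^2 - 298/219p - 242/73q + 70/73
  leading term pq: subtract (80/73)·g_3 from 80/73pq + 265/219q^2 - 298/219p - 242/73q + 70/73 → 745/219q^2 - 298/219p - 402/73q - 90/73
  leading term q^2: subtract (2980/15987)·r from 745/219q^2 - 298/219p - 402/73q - 90/73 → 2086/15987p - 28438/15987q + 54790/15987
  leading term p: subtract (-2086/8003)·m_5 from 2086/15987p - 28438/15987q + 54790/15987 → -3235678/1752657q + 6471356/1752657
  leading term q: no divisor's leading term divides it; move -3235678/1752657q to the remainder.
  leading term 1: no divisor's leading term divides it; move 6471356/1752657 to the remainder.
  remainder -3235678/1752657q + 6471356/1752657 ≠ 0; add m_6 = -3235678/1752657q + 6471356/1752657 to the basis.

The other S-polynomials (S(g_1,g_2), S(g_1,g_3), S(g_2,g_3), S(g_2,r), S(g_1,m_5), S(g_2,m_5), S(g_3,m_5), S(r,m_5), S(g_1,m_6), S(g_2,m_6), S(g_3,m_6), S(r,m_6), S(m_5,m_6)) all reduce to 0 modulo the current basis, so we have a Gröbner basis.
Inter-reduce: drop elements whose leading term is divisible by another's, tail-reduce, and make monic.
Reduced Gröbner basis: {p - 1, q - 2}.
The reduced Gröbner basis of I + (h) is {p - 1, q - 2} ≠ {1}, a proper ideal, so the enlarged system stays consistent: h is independent of I, with normal form 73/4q^2 - 8p - 20q - 25.

10pq - 7/4q^2 - 8p - 5 is independent of I; its normal form modulo I is 73/4q^2 - 8p - 20q - 25.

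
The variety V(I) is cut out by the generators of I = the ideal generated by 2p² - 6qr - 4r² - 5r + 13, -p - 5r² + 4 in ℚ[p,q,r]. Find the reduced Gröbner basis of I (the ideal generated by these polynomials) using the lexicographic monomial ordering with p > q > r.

f_1 = 2p² - 6qr - 4r² - 5r + 13, LT = p².
f_2 = -p - 5r² + 4, LT = p.

S(f_1,f_2): lcm = p². S = -5pr² + 4p - 3qr - 2r² - 5/2r + 13/2.
  leading term pr²: subtract (5r²)·f_2 from -5pr² + 4p - 3qr - 2r² - 5/2r + 13/2 → 4p - 3qr + 25r⁴ - 22r² - 5/2r + 13/2
  leading term p: subtract (-4)·f_2 from 4p - 3qr + 25r⁴ - 22r² - 5/2r + 13/2 → -3qr + 25r⁴ - 42r² - 5/2r + 45/2
  leading term qr: no divisor's leading term divides it; move -3qr to the remainder.
  leading term r⁴: no divisor's leading term divides it; move 25r⁴ to the remainder.
  leading term r²: no divisor's leading term divides it; move -42r² to the remainder.
  leading term r: no divisor's leading term divides it; move -5/2r to the remainder.
  leading term 1: no divisor's leading term divides it; move 45/2 to the remainder.
  remainder -3qr + 25r⁴ - 42r² - 5/2r + 45/2 ≠ 0; add g_3 = -3qr + 25r⁴ - 42r² - 5/2r + 45/2 to the basis.

S(f_1,g_3): leading monomials are coprime, so the S-polynomial reduces to 0 (Buchberger's first criterion).
S(f_2,g_3): leading monomials are coprime, so the S-polynomial reduces to 0 (Buchberger's first criterion).
Every S-polynomial of the final basis reduces to 0, so we have a Gröbner basis.
Inter-reduce: drop elements whose leading term is divisible by another's, tail-reduce, and make monic.

G = {p + 5r² - 4, qr - 25/3r⁴ + 14r² + ⅚r - 15/2}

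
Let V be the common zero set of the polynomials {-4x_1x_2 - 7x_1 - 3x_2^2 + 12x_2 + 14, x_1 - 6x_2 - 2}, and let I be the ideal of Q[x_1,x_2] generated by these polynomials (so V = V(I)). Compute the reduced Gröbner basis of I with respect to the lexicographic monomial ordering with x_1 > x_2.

G = {x_1 - 6x_2 - 2, x_2^2 + 38/27x_2}

f_1 = -4x_1x_2 - 7x_1 - 3x_2^2 + 12x_2 + 14, LT = x_1x_2.
f_2 = x_1 - 6x_2 - 2, LT = x_1.

S(f_1,f_2): lcm = x_1x_2. S = 7/4x_1 + 27/4x_2^2 - x_2 - 7/2.
  leading term x_1: subtract (7/4)·f_2 from 7/4x_1 + 27/4x_2^2 - x_2 - 7/2 → 27/4x_2^2 + 19/2x_2
  leading term x_2^2: no divisor's leading term divides it; move 27/4x_2^2 to the remainder.
  leading term x_2: no divisor's leading term divides it; move 19/2x_2 to the remainder.
  remainder 27/4x_2^2 + 19/2x_2 ≠ 0; add g_3 = 27/4x_2^2 + 19/2x_2 to the basis.

The other S-polynomials (S(f_1,g_3), S(f_2,g_3)) all reduce to 0 modulo the current basis, so we have a Gröbner basis.
Inter-reduce: drop elements whose leading term is divisible by another's, tail-reduce, and make monic.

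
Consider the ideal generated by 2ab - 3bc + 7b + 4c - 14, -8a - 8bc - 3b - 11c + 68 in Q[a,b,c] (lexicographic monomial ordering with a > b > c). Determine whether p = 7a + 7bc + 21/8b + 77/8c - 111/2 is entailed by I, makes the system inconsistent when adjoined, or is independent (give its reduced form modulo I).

First compute the reduced Gröbner basis of I by Buchberger's algorithm.
f_1 = 2ab - 3bc + 7b + 4c - 14, LT = ab.
f_2 = -8a - 8bc - 3b - 11c + 68, LT = a.

S(f_1,f_2): lcm = ab. S = -b^2c - 3/8b^2 - 23/8bc + 12b + 2c - 7.
  reduce S modulo (f_1, f_2):
  remainder -b^2c - 3/8b^2 - 23/8bc + 12b + 2c - 7 ≠ 0; add h_3 = -b^2c - 3/8b^2 - 23/8bc + 12b + 2c - 7 to the basis.

The other S-polynomials (S(f_1,h_3), S(f_2,h_3)) all reduce to 0 modulo the current basis, so we have a Gröbner basis.
Inter-reduce: drop elements whose leading term is divisible by another's, tail-reduce, and make monic.
Reduced Gröbner basis: {a + bc + 3/8b + 11/8c - 17/2, b^2c + 3/8b^2 + 23/8bc - 12b - 2c + 7}.
Label its elements g_1 = a + bc + 3/8b + 11/8c - 17/2, g_2 = b^2c + 3/8b^2 + 23/8bc - 12b - 2c + 7.

Reduce p = 7a + 7bc + 21/8b + 77/8c - 111/2 modulo G:
  leading term a: subtract (7)·g_1 from 7a + 7bc + 21/8b + 77/8c - 111/2 → 4
  leading term 1: no divisor's leading term divides it; move 4 to the remainder.
  normal form = 4.
The normal form is nonzero, so p ∉ I. Since p minus its normal form lies in I, I + (p) = I + (r) where r = 4; decide whether this ideal is the whole ring.
Here r = 4 is a nonzero constant, hence a unit: 1 ∈ I + (p), the Gröbner basis of I + (p) is {1}, and the enlarged system has no common solution — adjoining p is inconsistent.

The remainder on division by a Gröbner basis is unique — it is the normal form.

Adjoining 7a + 7bc + 21/8b + 77/8c - 111/2 makes the ideal the whole ring: the system is inconsistent.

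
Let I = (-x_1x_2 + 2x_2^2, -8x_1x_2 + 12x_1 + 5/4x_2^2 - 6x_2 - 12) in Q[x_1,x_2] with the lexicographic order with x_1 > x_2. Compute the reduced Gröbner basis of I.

This is the nonlinear analogue of row-reducing a linear system.

f_1 = -x_1x_2 + 2x_2^2, LT = x_1x_2.
f_2 = -8x_1x_2 + 12x_1 + 5/4x_2^2 - 6x_2 - 12, LT = x_1x_2.

S(f_1,f_2): lcm = x_1x_2. S = 3/2x_1 - 59/32x_2^2 - 3/4x_2 - 3/2.
  leading term x_1: no divisor's leading term divides it; move 3/2x_1 to the remainder.
  leading term x_2^2: no divisor's leading term divides it; move -59/32x_2^2 to the remainder.
  leading term x_2: no divisor's leading term divides it; move -3/4x_2 to the remainder.
  leading term 1: no divisor's leading term divides it; move -3/2 to the remainder.
  remainder 3/2x_1 - 59/32x_2^2 - 3/4x_2 - 3/2 ≠ 0; add g_3 = 3/2x_1 - 59/32x_2^2 - 3/4x_2 - 3/2 to the basis.

S(f_1,g_3): lcm = x_1x_2. S = 59/48x_2^3 - 3/2x_2^2 + x_2.
  leading term x_2^3: no divisor's leading term divides it; move 59/48x_2^3 to the remainder.
  leading term x_2^2: no divisor's leading term divides it; move -3/2x_2^2 to the remainder.
  leading term x_2: no divisor's leading term divides it; move x_2 to the remainder.
  remainder 59/48x_2^3 - 3/2x_2^2 + x_2 ≠ 0; add g_4 = 59/48x_2^3 - 3/2x_2^2 + x_2 to the basis.

S(f_2,g_3): lcm = x_1x_2. S = -3/2x_1 + 59/48x_2^3 + 11/32x_2^2 + 7/4x_2 + 3/2.
  leading term x_1: subtract (-1)·g_3 from -3/2x_1 + 59/48x_2^3 + 11/32x_2^2 + 7/4x_2 + 3/2 → 59/48x_2^3 - 3/2x_2^2 + x_2
  leading term x_2^3: subtract (1)·g_4 from 59/48x_2^3 - 3/2x_2^2 + x_2 → 0
  remainder 0.

S(f_1,g_4): lcm = x_1x_2^3. S = 72/59x_1x_2^2 - 48/59x_1x_2 - 2x_2^4.
  leading term x_1x_2^2: subtract (-72/59x_2)·f_1 from 72/59x_1x_2^2 - 48/59x_1x_2 - 2x_2^4 → -48/59x_1x_2 - 2x_2^4 + 144/59x_2^3
  leading term x_1x_2: subtract (48/59)·f_1 from -48/59x_1x_2 - 2x_2^4 + 144/59x_2^3 → -2x_2^4 + 144/59x_2^3 - 96/59x_2^2
  leading term x_2^4: subtract (-96/59x_2)·g_4 from -2x_2^4 + 144/59x_2^3 - 96/59x_2^2 → 0
  remainder 0.

S(f_2,g_4): lcm = x_1x_2^3. S = -33/118x_1x_2^2 - 48/59x_1x_2 - 5/32x_2^4 + 3/4x_2^3 + 3/2x_2^2.
  leading term x_1x_2^2: subtract (33/118x_2)·f_1 from -33/118x_1x_2^2 - 48/59x_1x_2 - 5/32x_2^4 + 3/4x_2^3 + 3/2x_2^2 → -48/59x_1x_2 - 5/32x_2^4 + 45/236x_2^3 + 3/2x_2^2
  leading term x_1x_2: subtract (48/59)·f_1 from -48/59x_1x_2 - 5/32x_2^4 + 45/236x_2^3 + 3/2x_2^2 → -5/32x_2^4 + 45/236x_2^3 - 15/118x_2^2
  leading term x_2^4: subtract (-15/118x_2)·g_4 from -5/32x_2^4 + 45/236x_2^3 - 15/118x_2^2 → 0
  remainder 0.

S(g_3,g_4): leading monomials are coprime, so the S-polynomial reduces to 0 (Buchberger's first criterion).
Every S-polynomial of the final basis reduces to 0, so we have a Gröbner basis.
Inter-reduce: drop elements whose leading term is divisible by another's, tail-reduce, and make monic.

G = {x_1 - 59/48x_2^2 - 1/2x_2 - 1, x_2^3 - 72/59x_2^2 + 48/59x_2}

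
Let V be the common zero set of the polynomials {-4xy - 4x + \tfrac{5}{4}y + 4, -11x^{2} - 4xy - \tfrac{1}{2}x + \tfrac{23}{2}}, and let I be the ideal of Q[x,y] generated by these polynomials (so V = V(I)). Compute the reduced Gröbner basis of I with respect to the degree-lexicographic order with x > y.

G = {x^{2} - \tfrac{7}{22}x + \tfrac{5}{44}y - \tfrac{15}{22}, xy + x - \tfrac{5}{16}y - 1, y^{2} + \tfrac{121}{20}x - \tfrac{321}{64}y - \tfrac{121}{20}}

The reduced Gröbner basis is the canonical form of the ideal for this ordering.

f_1 = -4xy - 4x + \tfrac{5}{4}y + 4, LT = xy.
f_2 = -11x^{2} - 4xy - \tfrac{1}{2}x + \tfrac{23}{2}, LT = x^{2}.

S(f_1,f_2): lcm = x^{2}y. S = -\tfrac{4}{11}xy^{2} + x^{2} - \tfrac{63}{176}xy - x + \tfrac{23}{22}y.
  reduce S modulo (f_1, f_2):
  remainder -\tfrac{5}{44}y^{2} - \tfrac{11}{16}x + \tfrac{1605}{2816}y + \tfrac{11}{16} ≠ 0; add g_3 = -\tfrac{5}{44}y^{2} - \tfrac{11}{16}x + \tfrac{1605}{2816}y + \tfrac{11}{16} to the basis.

The other S-polynomials (S(f_1,g_3), S(f_2,g_3)) all reduce to 0 modulo the current basis, so we have a Gröbner basis.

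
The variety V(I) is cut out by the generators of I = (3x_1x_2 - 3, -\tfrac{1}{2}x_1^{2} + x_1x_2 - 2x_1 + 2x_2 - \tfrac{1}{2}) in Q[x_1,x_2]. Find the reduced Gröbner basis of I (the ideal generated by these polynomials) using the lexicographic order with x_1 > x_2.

G = {x_1 - 4x_2^{2} - x_2 + 4, x_2^{3} + \tfrac{1}{4}x_2^{2} - x_2 - \tfrac{1}{4}}

f_1 = 3x_1x_2 - 3, LT = x_1x_2.
f_2 = -\tfrac{1}{2}x_1^{2} + x_1x_2 - 2x_1 + 2x_2 - \tfrac{1}{2}, LT = x_1^{2}.

S(f_1,f_2): lcm = x_1^{2}x_2. S = 2x_1x_2^{2} - 4x_1x_2 - x_1 + 4x_2^{2} - x_2.
  reduce S modulo (f_1, f_2):
  remainder -x_1 + 4x_2^{2} + x_2 - 4 ≠ 0; add g_3 = -x_1 + 4x_2^{2} + x_2 - 4 to the basis.

S(f_1,g_3): lcm = x_1x_2. S = 4x_2^{3} + x_2^{2} - 4x_2 - 1.
  reduce S modulo (f_1, f_2, g_3):
  remainder 4x_2^{3} + x_2^{2} - 4x_2 - 1 ≠ 0; add g_4 = 4x_2^{3} + x_2^{2} - 4x_2 - 1 to the basis.

The other S-polynomials (S(f_2,g_3), S(f_1,g_4), S(f_2,g_4), S(g_3,g_4)) all reduce to 0 modulo the current basis, so we have a Gröbner basis.
Inter-reduce: drop elements whose leading term is divisible by another's, tail-reduce, and make monic.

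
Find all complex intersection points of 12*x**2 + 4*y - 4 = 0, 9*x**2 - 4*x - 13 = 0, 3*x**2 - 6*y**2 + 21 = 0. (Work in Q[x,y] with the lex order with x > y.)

Compute a lex Gröbner basis by Buchberger's algorithm.
f_1 = 12*x**2 + 4*y - 4, LT = x**2.
f_2 = 9*x**2 - 4*x - 13, LT = x**2.
f_3 = 3*x**2 - 6*y**2 + 21, LT = x**2.

S(f_1,f_2): lcm = x**2. S = 4/9*x + 1/3*y + 10/9.
  leading term x: no divisor's leading term divides it; move 4/9*x to the remainder.
  leading term y: no divisor's leading term divides it; move 1/3*y to the remainder.
  leading term 1: no divisor's leading term divides it; move 10/9 to the remainder.
  remainder 4/9*x + 1/3*y + 10/9 ≠ 0; add h_4 = 4/9*x + 1/3*y + 10/9 to the basis.

S(f_1,f_3): lcm = x**2. S = 2*y**2 + 1/3*y - 22/3.
  leading term y**2: no divisor's leading term divides it; move 2*y**2 to the remainder.
  leading term y: no divisor's leading term divides it; move 1/3*y to the remainder.
  leading term 1: no divisor's leading term divides it; move -22/3 to the remainder.
  remainder 2*y**2 + 1/3*y - 22/3 ≠ 0; add h_5 = 2*y**2 + 1/3*y - 22/3 to the basis.

S(f_1,h_4): lcm = x**2. S = -3/4*x*y - 5/2*x + 1/3*y - 1/3.
  leading term x*y: subtract (-27/16*y)·h_4 from -3/4*x*y - 5/2*x + 1/3*y - 1/3 → -5/2*x + 9/16*y**2 + 53/24*y - 1/3
  leading term x: subtract (-45/8)·h_4 from -5/2*x + 9/16*y**2 + 53/24*y - 1/3 → 9/16*y**2 + 49/12*y + 71/12
  leading term y**2: subtract (9/32)·h_5 from 9/16*y**2 + 49/12*y + 71/12 → 383/96*y + 383/48
  leading term y: no divisor's leading term divides it; move 383/96*y to the remainder.
  leading term 1: no divisor's leading term divides it; move 383/48 to the remainder.
  remainder 383/96*y + 383/48 ≠ 0; add h_6 = 383/96*y + 383/48 to the basis.

The other S-polynomials (S(f_2,f_3), S(f_2,h_4), S(f_3,h_4), S(f_1,h_5), S(f_2,h_5), S(f_3,h_5), S(h_4,h_5), S(f_1,h_6), S(f_2,h_6), S(f_3,h_6), S(h_4,h_6), S(h_5,h_6)) all reduce to 0 modulo the current basis, so we have a Gröbner basis.
Inter-reduce: drop elements whose leading term is divisible by another's, tail-reduce, and make monic.
Reduced Gröbner basis: {x + 1, y + 2}.

The lex basis is triangular: the last element involves only y. Solving y + 2 = 0 gives y ∈ {-2}; substituting each value into the earlier elements determines the remaining variables.
  y = -2: the earlier basis element becomes x + 1 = 0, giving x = -1 — point (-1, -2).
Check: every point annihilates each of the original generators.
Zero-dimensionality of the ideal guarantees finitely many solutions over ℂ.

{(-1, -2)}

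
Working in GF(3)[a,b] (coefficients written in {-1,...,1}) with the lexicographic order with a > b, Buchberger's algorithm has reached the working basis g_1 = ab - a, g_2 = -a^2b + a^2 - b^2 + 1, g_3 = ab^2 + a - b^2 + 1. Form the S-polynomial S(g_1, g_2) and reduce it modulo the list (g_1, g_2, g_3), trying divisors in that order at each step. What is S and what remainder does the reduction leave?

S(g_1, g_2) = -b^2 + 1; remainder on division = -b^2 + 1.

lcm(LM(g_1), LM(g_2)) = a^2b.
S = (lcm/LT(g_1))·g_1 − (lcm/LT(g_2))·g_2 = -b^2 + 1.
Reduce S modulo (g_1, g_2, g_3) in that order:
  leading term b^2: no divisor's leading term divides it; move -b^2 to the remainder.
  leading term 1: no divisor's leading term divides it; move 1 to the remainder.
The remainder -b^2 + 1 is nonzero, so it would be added as the next basis element.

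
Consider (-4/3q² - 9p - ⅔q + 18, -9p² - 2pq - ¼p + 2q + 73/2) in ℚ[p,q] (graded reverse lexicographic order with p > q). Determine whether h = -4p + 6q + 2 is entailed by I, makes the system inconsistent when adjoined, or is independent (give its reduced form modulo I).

First compute the reduced Gröbner basis of I by Buchberger's algorithm.
f_1 = -4/3q² - 9p - ⅔q + 18, LT = q².
f_2 = -9p² - 2pq - ¼p + 2q + 73/2, LT = p².

The S-polynomials (S(f_1,f_2)) all reduce to 0 modulo the current basis, so we have a Gröbner basis.
Inter-reduce: drop elements whose leading term is divisible by another's, tail-reduce, and make monic.
Reduced Gröbner basis: {p² + 2/9pq + 1/36p - 2/9q - 73/18, q² + 27/4p + ½q - 27/2}.
Label its elements g_1 = p² + 2/9pq + 1/36p - 2/9q - 73/18, g_2 = q² + 27/4p + ½q - 27/2.

Reduce h = -4p + 6q + 2 modulo G:
  leading term p: no divisor's leading term divides it; move -4p to the remainder.
  leading term q: no divisor's leading term divides it; move 6q to the remainder.
  leading term 1: no divisor's leading term divides it; move 2 to the remainder.
  normal form = -4p + 6q + 2.
The normal form is nonzero, so h ∉ I. Since h minus its normal form lies in I, I + (h) = I + (r) where r = -4p + 6q + 2; decide whether this ideal is the whole ring.
Run Buchberger on G together with r (pairs among the g_i already reduce to 0 since G is a Gröbner basis):
g_1 = p² + 2/9pq + 1/36p - 2/9q - 73/18, LT = p².
g_2 = q² + 27/4p + ½q - 27/2, LT = q².
r = -4p + 6q + 2, LT = p.

S(g_1,r): lcm = p². S = 31/18pq + 19/36p - 2/9q - 73/18.
  leading term pq: subtract (-31/72q)·r from 31/18pq + 19/36p - 2/9q - 73/18 → 31/12q² + 19/36p + 23/36q - 73/18
  leading term q²: subtract (31/12)·g_2 from 31/12q² + 19/36p + 23/36q - 73/18 → -2435/144p - 47/72q + 2219/72
  leading term p: subtract (2435/576)·r from -2435/144p - 47/72q + 2219/72 → -7493/288q + 2147/96
  leading term q: no divisor's leading term divides it; move -7493/288q to the remainder.
  leading term 1: no divisor's leading term divides it; move 2147/96 to the remainder.
  remainder -7493/288q + 2147/96 ≠ 0; add m_4 = -7493/288q + 2147/96 to the basis.

S(g_2,m_4): lcm = q². S = 27/4p + 20375/14986q - 27/2.
  leading term p: subtract (-27/16)·r from 27/4p + 20375/14986q - 27/2 → 688433/59944q - 81/8
  leading term q: subtract (-24783588/56145049)·m_4 from 688433/59944q - 81/8 → -14194002/56145049
  leading term 1: no divisor's leading term divides it; move -14194002/56145049 to the remainder.
  remainder -14194002/56145049 ≠ 0; add m_5 = -14194002/56145049 to the basis.

The other S-polynomials (S(g_1,g_2), S(g_2,r), S(g_1,m_4), S(r,m_4), S(g_1,m_5), S(g_2,m_5), S(r,m_5), S(m_4,m_5)) all reduce to 0 modulo the current basis, so we have a Gröbner basis.
Inter-reduce: drop elements whose leading term is divisible by another's, tail-reduce, and make monic.
Reduced Gröbner basis: {1}.
The reduced Gröbner basis of I + (h) is {1}: the ideal is the whole ring, so the enlarged system has no common solution — adjoining h is inconsistent.

Adjoining -4p + 6q + 2 makes the ideal the whole ring: the system is inconsistent.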